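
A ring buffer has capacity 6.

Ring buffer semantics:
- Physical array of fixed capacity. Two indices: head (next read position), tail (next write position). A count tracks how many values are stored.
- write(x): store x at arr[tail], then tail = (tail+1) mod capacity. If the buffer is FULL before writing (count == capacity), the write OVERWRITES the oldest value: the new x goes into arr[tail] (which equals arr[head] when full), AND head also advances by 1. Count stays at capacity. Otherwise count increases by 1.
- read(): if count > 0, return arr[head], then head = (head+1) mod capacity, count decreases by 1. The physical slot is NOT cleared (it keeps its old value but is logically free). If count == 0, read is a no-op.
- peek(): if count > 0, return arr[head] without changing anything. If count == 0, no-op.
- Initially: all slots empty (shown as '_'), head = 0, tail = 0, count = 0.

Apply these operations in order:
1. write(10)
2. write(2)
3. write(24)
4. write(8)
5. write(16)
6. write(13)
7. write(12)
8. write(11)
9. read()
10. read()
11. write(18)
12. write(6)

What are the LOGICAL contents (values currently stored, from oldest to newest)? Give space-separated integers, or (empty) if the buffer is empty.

Answer: 16 13 12 11 18 6

Derivation:
After op 1 (write(10)): arr=[10 _ _ _ _ _] head=0 tail=1 count=1
After op 2 (write(2)): arr=[10 2 _ _ _ _] head=0 tail=2 count=2
After op 3 (write(24)): arr=[10 2 24 _ _ _] head=0 tail=3 count=3
After op 4 (write(8)): arr=[10 2 24 8 _ _] head=0 tail=4 count=4
After op 5 (write(16)): arr=[10 2 24 8 16 _] head=0 tail=5 count=5
After op 6 (write(13)): arr=[10 2 24 8 16 13] head=0 tail=0 count=6
After op 7 (write(12)): arr=[12 2 24 8 16 13] head=1 tail=1 count=6
After op 8 (write(11)): arr=[12 11 24 8 16 13] head=2 tail=2 count=6
After op 9 (read()): arr=[12 11 24 8 16 13] head=3 tail=2 count=5
After op 10 (read()): arr=[12 11 24 8 16 13] head=4 tail=2 count=4
After op 11 (write(18)): arr=[12 11 18 8 16 13] head=4 tail=3 count=5
After op 12 (write(6)): arr=[12 11 18 6 16 13] head=4 tail=4 count=6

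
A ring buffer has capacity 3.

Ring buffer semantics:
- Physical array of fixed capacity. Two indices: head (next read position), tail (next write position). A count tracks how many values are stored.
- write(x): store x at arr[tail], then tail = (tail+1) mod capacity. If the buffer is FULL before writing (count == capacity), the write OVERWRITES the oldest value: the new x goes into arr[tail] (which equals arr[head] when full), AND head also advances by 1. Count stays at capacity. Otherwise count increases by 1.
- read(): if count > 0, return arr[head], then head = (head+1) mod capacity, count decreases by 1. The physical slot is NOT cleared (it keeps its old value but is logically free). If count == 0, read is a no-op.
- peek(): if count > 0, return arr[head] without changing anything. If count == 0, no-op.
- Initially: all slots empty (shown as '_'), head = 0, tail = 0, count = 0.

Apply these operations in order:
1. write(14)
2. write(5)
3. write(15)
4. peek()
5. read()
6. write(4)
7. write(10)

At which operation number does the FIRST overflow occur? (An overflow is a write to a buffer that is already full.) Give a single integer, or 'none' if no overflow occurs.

After op 1 (write(14)): arr=[14 _ _] head=0 tail=1 count=1
After op 2 (write(5)): arr=[14 5 _] head=0 tail=2 count=2
After op 3 (write(15)): arr=[14 5 15] head=0 tail=0 count=3
After op 4 (peek()): arr=[14 5 15] head=0 tail=0 count=3
After op 5 (read()): arr=[14 5 15] head=1 tail=0 count=2
After op 6 (write(4)): arr=[4 5 15] head=1 tail=1 count=3
After op 7 (write(10)): arr=[4 10 15] head=2 tail=2 count=3

Answer: 7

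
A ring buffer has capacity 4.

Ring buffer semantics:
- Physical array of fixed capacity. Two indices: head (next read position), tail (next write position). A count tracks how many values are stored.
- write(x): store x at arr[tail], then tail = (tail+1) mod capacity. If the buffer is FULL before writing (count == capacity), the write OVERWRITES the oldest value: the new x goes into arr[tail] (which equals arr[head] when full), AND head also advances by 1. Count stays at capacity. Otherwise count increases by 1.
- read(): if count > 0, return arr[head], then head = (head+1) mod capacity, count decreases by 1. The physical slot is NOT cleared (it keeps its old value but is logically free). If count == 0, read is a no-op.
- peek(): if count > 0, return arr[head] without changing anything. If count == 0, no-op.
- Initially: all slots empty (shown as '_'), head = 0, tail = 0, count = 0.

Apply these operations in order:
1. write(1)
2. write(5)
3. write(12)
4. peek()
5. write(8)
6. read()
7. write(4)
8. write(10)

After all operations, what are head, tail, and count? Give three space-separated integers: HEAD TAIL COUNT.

Answer: 2 2 4

Derivation:
After op 1 (write(1)): arr=[1 _ _ _] head=0 tail=1 count=1
After op 2 (write(5)): arr=[1 5 _ _] head=0 tail=2 count=2
After op 3 (write(12)): arr=[1 5 12 _] head=0 tail=3 count=3
After op 4 (peek()): arr=[1 5 12 _] head=0 tail=3 count=3
After op 5 (write(8)): arr=[1 5 12 8] head=0 tail=0 count=4
After op 6 (read()): arr=[1 5 12 8] head=1 tail=0 count=3
After op 7 (write(4)): arr=[4 5 12 8] head=1 tail=1 count=4
After op 8 (write(10)): arr=[4 10 12 8] head=2 tail=2 count=4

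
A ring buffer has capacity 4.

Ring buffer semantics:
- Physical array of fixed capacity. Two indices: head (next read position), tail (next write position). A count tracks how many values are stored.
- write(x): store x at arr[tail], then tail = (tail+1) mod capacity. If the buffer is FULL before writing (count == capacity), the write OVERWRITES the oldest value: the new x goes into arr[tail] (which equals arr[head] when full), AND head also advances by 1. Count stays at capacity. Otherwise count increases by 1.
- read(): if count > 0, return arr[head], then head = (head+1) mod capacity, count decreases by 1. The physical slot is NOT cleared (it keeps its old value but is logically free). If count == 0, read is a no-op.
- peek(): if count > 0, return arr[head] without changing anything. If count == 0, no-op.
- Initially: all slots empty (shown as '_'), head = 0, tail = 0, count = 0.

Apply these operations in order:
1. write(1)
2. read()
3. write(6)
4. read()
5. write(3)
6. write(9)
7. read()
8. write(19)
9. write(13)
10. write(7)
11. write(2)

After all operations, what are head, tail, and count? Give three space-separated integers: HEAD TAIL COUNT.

Answer: 0 0 4

Derivation:
After op 1 (write(1)): arr=[1 _ _ _] head=0 tail=1 count=1
After op 2 (read()): arr=[1 _ _ _] head=1 tail=1 count=0
After op 3 (write(6)): arr=[1 6 _ _] head=1 tail=2 count=1
After op 4 (read()): arr=[1 6 _ _] head=2 tail=2 count=0
After op 5 (write(3)): arr=[1 6 3 _] head=2 tail=3 count=1
After op 6 (write(9)): arr=[1 6 3 9] head=2 tail=0 count=2
After op 7 (read()): arr=[1 6 3 9] head=3 tail=0 count=1
After op 8 (write(19)): arr=[19 6 3 9] head=3 tail=1 count=2
After op 9 (write(13)): arr=[19 13 3 9] head=3 tail=2 count=3
After op 10 (write(7)): arr=[19 13 7 9] head=3 tail=3 count=4
After op 11 (write(2)): arr=[19 13 7 2] head=0 tail=0 count=4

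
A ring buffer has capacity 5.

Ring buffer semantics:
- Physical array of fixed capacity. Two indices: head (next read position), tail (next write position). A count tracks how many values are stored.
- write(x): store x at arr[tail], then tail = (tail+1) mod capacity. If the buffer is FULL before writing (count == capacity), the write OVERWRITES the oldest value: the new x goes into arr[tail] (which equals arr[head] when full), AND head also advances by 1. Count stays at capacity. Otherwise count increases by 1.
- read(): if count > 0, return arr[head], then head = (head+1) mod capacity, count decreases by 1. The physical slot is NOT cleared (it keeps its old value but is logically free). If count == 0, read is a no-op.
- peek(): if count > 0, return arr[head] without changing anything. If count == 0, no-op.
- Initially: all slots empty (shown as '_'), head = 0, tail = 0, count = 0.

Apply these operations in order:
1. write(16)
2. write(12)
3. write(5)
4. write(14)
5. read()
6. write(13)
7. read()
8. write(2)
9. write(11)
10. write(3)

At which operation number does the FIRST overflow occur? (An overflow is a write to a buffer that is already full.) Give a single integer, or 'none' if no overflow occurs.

After op 1 (write(16)): arr=[16 _ _ _ _] head=0 tail=1 count=1
After op 2 (write(12)): arr=[16 12 _ _ _] head=0 tail=2 count=2
After op 3 (write(5)): arr=[16 12 5 _ _] head=0 tail=3 count=3
After op 4 (write(14)): arr=[16 12 5 14 _] head=0 tail=4 count=4
After op 5 (read()): arr=[16 12 5 14 _] head=1 tail=4 count=3
After op 6 (write(13)): arr=[16 12 5 14 13] head=1 tail=0 count=4
After op 7 (read()): arr=[16 12 5 14 13] head=2 tail=0 count=3
After op 8 (write(2)): arr=[2 12 5 14 13] head=2 tail=1 count=4
After op 9 (write(11)): arr=[2 11 5 14 13] head=2 tail=2 count=5
After op 10 (write(3)): arr=[2 11 3 14 13] head=3 tail=3 count=5

Answer: 10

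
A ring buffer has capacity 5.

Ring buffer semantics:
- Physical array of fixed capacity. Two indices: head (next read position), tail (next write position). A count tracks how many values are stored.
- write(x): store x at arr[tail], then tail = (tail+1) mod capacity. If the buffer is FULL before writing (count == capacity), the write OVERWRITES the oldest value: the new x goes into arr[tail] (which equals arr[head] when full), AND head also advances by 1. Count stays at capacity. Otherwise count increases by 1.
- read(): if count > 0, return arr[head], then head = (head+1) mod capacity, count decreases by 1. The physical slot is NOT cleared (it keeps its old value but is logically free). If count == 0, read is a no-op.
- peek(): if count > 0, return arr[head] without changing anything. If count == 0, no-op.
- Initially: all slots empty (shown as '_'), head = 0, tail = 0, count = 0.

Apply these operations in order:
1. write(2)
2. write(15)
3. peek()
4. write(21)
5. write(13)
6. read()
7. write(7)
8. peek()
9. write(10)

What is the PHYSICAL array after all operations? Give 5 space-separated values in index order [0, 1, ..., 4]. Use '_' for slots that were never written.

Answer: 10 15 21 13 7

Derivation:
After op 1 (write(2)): arr=[2 _ _ _ _] head=0 tail=1 count=1
After op 2 (write(15)): arr=[2 15 _ _ _] head=0 tail=2 count=2
After op 3 (peek()): arr=[2 15 _ _ _] head=0 tail=2 count=2
After op 4 (write(21)): arr=[2 15 21 _ _] head=0 tail=3 count=3
After op 5 (write(13)): arr=[2 15 21 13 _] head=0 tail=4 count=4
After op 6 (read()): arr=[2 15 21 13 _] head=1 tail=4 count=3
After op 7 (write(7)): arr=[2 15 21 13 7] head=1 tail=0 count=4
After op 8 (peek()): arr=[2 15 21 13 7] head=1 tail=0 count=4
After op 9 (write(10)): arr=[10 15 21 13 7] head=1 tail=1 count=5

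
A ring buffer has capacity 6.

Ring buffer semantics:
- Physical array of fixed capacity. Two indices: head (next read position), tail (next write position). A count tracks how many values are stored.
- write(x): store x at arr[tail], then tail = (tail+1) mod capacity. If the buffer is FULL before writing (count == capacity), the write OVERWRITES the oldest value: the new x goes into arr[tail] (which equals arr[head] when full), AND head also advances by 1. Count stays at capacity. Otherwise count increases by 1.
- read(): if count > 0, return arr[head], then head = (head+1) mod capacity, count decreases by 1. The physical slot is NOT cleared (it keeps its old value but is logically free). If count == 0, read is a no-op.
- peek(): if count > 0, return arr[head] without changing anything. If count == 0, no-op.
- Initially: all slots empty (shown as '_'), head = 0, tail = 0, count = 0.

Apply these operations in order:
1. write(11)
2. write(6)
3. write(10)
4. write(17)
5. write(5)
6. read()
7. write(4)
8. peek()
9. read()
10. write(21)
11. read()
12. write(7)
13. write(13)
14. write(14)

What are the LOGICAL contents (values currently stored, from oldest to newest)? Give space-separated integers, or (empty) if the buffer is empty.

After op 1 (write(11)): arr=[11 _ _ _ _ _] head=0 tail=1 count=1
After op 2 (write(6)): arr=[11 6 _ _ _ _] head=0 tail=2 count=2
After op 3 (write(10)): arr=[11 6 10 _ _ _] head=0 tail=3 count=3
After op 4 (write(17)): arr=[11 6 10 17 _ _] head=0 tail=4 count=4
After op 5 (write(5)): arr=[11 6 10 17 5 _] head=0 tail=5 count=5
After op 6 (read()): arr=[11 6 10 17 5 _] head=1 tail=5 count=4
After op 7 (write(4)): arr=[11 6 10 17 5 4] head=1 tail=0 count=5
After op 8 (peek()): arr=[11 6 10 17 5 4] head=1 tail=0 count=5
After op 9 (read()): arr=[11 6 10 17 5 4] head=2 tail=0 count=4
After op 10 (write(21)): arr=[21 6 10 17 5 4] head=2 tail=1 count=5
After op 11 (read()): arr=[21 6 10 17 5 4] head=3 tail=1 count=4
After op 12 (write(7)): arr=[21 7 10 17 5 4] head=3 tail=2 count=5
After op 13 (write(13)): arr=[21 7 13 17 5 4] head=3 tail=3 count=6
After op 14 (write(14)): arr=[21 7 13 14 5 4] head=4 tail=4 count=6

Answer: 5 4 21 7 13 14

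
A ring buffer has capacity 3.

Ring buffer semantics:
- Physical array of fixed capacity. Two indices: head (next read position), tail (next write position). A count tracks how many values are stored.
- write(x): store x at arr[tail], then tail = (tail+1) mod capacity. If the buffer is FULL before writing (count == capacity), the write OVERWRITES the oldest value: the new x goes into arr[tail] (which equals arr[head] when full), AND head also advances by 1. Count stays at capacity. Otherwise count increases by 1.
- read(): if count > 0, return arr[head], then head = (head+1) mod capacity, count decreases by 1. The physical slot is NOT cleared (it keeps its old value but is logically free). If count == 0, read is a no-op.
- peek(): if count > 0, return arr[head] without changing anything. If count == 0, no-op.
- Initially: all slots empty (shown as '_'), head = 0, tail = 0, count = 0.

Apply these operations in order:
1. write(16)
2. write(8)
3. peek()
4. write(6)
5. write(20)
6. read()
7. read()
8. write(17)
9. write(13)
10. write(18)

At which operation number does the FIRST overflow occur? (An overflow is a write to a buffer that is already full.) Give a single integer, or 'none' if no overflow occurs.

After op 1 (write(16)): arr=[16 _ _] head=0 tail=1 count=1
After op 2 (write(8)): arr=[16 8 _] head=0 tail=2 count=2
After op 3 (peek()): arr=[16 8 _] head=0 tail=2 count=2
After op 4 (write(6)): arr=[16 8 6] head=0 tail=0 count=3
After op 5 (write(20)): arr=[20 8 6] head=1 tail=1 count=3
After op 6 (read()): arr=[20 8 6] head=2 tail=1 count=2
After op 7 (read()): arr=[20 8 6] head=0 tail=1 count=1
After op 8 (write(17)): arr=[20 17 6] head=0 tail=2 count=2
After op 9 (write(13)): arr=[20 17 13] head=0 tail=0 count=3
After op 10 (write(18)): arr=[18 17 13] head=1 tail=1 count=3

Answer: 5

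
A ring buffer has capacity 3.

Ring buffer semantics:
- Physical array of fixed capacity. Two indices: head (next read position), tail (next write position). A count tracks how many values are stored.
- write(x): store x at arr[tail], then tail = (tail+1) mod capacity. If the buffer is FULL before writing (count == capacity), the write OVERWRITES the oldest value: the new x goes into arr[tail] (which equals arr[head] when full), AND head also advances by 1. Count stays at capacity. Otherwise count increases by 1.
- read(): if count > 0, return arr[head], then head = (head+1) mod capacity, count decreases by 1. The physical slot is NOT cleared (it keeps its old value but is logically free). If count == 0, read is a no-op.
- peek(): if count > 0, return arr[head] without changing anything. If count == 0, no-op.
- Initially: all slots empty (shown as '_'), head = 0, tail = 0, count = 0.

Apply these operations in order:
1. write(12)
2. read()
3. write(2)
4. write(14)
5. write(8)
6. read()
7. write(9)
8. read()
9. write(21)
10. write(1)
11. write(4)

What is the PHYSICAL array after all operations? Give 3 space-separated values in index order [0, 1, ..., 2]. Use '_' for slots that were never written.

Answer: 1 4 21

Derivation:
After op 1 (write(12)): arr=[12 _ _] head=0 tail=1 count=1
After op 2 (read()): arr=[12 _ _] head=1 tail=1 count=0
After op 3 (write(2)): arr=[12 2 _] head=1 tail=2 count=1
After op 4 (write(14)): arr=[12 2 14] head=1 tail=0 count=2
After op 5 (write(8)): arr=[8 2 14] head=1 tail=1 count=3
After op 6 (read()): arr=[8 2 14] head=2 tail=1 count=2
After op 7 (write(9)): arr=[8 9 14] head=2 tail=2 count=3
After op 8 (read()): arr=[8 9 14] head=0 tail=2 count=2
After op 9 (write(21)): arr=[8 9 21] head=0 tail=0 count=3
After op 10 (write(1)): arr=[1 9 21] head=1 tail=1 count=3
After op 11 (write(4)): arr=[1 4 21] head=2 tail=2 count=3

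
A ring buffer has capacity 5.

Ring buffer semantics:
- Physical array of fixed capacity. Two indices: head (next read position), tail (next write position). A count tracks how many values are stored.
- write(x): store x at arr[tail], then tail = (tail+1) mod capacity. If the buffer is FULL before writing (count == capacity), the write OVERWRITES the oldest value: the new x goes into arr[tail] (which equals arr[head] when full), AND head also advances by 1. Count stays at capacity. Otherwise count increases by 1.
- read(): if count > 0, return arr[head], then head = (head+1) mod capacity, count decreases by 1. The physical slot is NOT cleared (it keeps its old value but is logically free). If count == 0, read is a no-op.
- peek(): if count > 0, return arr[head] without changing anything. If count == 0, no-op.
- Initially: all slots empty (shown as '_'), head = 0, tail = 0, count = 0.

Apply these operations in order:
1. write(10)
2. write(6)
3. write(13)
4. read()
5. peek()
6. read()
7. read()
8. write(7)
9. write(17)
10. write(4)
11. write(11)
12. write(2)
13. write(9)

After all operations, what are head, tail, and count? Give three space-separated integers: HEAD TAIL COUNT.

After op 1 (write(10)): arr=[10 _ _ _ _] head=0 tail=1 count=1
After op 2 (write(6)): arr=[10 6 _ _ _] head=0 tail=2 count=2
After op 3 (write(13)): arr=[10 6 13 _ _] head=0 tail=3 count=3
After op 4 (read()): arr=[10 6 13 _ _] head=1 tail=3 count=2
After op 5 (peek()): arr=[10 6 13 _ _] head=1 tail=3 count=2
After op 6 (read()): arr=[10 6 13 _ _] head=2 tail=3 count=1
After op 7 (read()): arr=[10 6 13 _ _] head=3 tail=3 count=0
After op 8 (write(7)): arr=[10 6 13 7 _] head=3 tail=4 count=1
After op 9 (write(17)): arr=[10 6 13 7 17] head=3 tail=0 count=2
After op 10 (write(4)): arr=[4 6 13 7 17] head=3 tail=1 count=3
After op 11 (write(11)): arr=[4 11 13 7 17] head=3 tail=2 count=4
After op 12 (write(2)): arr=[4 11 2 7 17] head=3 tail=3 count=5
After op 13 (write(9)): arr=[4 11 2 9 17] head=4 tail=4 count=5

Answer: 4 4 5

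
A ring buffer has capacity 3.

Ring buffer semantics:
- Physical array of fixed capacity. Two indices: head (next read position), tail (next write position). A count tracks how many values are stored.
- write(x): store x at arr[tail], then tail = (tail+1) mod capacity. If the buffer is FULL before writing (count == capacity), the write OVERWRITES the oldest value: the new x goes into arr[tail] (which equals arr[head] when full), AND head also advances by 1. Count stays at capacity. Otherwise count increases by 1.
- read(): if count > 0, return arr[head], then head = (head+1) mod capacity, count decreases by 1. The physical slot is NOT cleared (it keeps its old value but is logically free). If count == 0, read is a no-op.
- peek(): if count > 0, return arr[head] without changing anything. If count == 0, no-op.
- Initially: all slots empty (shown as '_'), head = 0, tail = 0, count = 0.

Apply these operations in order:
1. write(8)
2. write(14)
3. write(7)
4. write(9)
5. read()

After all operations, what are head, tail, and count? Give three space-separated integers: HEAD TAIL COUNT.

Answer: 2 1 2

Derivation:
After op 1 (write(8)): arr=[8 _ _] head=0 tail=1 count=1
After op 2 (write(14)): arr=[8 14 _] head=0 tail=2 count=2
After op 3 (write(7)): arr=[8 14 7] head=0 tail=0 count=3
After op 4 (write(9)): arr=[9 14 7] head=1 tail=1 count=3
After op 5 (read()): arr=[9 14 7] head=2 tail=1 count=2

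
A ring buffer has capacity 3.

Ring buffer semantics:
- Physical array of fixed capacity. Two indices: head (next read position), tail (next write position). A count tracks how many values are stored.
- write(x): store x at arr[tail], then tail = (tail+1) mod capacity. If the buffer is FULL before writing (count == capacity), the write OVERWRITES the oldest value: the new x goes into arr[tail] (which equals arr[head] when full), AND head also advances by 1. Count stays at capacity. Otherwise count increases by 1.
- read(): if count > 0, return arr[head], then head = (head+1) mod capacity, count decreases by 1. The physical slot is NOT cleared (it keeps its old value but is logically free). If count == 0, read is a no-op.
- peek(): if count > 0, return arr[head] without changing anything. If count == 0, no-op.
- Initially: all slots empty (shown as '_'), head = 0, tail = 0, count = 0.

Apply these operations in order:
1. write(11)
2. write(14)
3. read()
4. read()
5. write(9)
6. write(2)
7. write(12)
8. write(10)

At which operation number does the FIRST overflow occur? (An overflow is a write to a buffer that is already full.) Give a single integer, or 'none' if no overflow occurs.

After op 1 (write(11)): arr=[11 _ _] head=0 tail=1 count=1
After op 2 (write(14)): arr=[11 14 _] head=0 tail=2 count=2
After op 3 (read()): arr=[11 14 _] head=1 tail=2 count=1
After op 4 (read()): arr=[11 14 _] head=2 tail=2 count=0
After op 5 (write(9)): arr=[11 14 9] head=2 tail=0 count=1
After op 6 (write(2)): arr=[2 14 9] head=2 tail=1 count=2
After op 7 (write(12)): arr=[2 12 9] head=2 tail=2 count=3
After op 8 (write(10)): arr=[2 12 10] head=0 tail=0 count=3

Answer: 8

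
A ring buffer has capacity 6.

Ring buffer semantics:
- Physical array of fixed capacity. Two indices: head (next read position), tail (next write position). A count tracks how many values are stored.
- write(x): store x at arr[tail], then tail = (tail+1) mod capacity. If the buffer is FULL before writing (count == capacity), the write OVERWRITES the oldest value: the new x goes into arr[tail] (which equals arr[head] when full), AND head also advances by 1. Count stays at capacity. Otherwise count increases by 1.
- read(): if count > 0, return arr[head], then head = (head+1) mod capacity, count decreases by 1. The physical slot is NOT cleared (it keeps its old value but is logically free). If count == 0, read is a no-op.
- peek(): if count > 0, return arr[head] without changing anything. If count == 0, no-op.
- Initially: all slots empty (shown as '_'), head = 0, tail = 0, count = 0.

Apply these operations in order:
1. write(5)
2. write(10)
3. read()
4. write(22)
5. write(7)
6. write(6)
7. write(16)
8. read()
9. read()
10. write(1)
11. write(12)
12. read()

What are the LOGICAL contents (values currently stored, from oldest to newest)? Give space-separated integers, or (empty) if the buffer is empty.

After op 1 (write(5)): arr=[5 _ _ _ _ _] head=0 tail=1 count=1
After op 2 (write(10)): arr=[5 10 _ _ _ _] head=0 tail=2 count=2
After op 3 (read()): arr=[5 10 _ _ _ _] head=1 tail=2 count=1
After op 4 (write(22)): arr=[5 10 22 _ _ _] head=1 tail=3 count=2
After op 5 (write(7)): arr=[5 10 22 7 _ _] head=1 tail=4 count=3
After op 6 (write(6)): arr=[5 10 22 7 6 _] head=1 tail=5 count=4
After op 7 (write(16)): arr=[5 10 22 7 6 16] head=1 tail=0 count=5
After op 8 (read()): arr=[5 10 22 7 6 16] head=2 tail=0 count=4
After op 9 (read()): arr=[5 10 22 7 6 16] head=3 tail=0 count=3
After op 10 (write(1)): arr=[1 10 22 7 6 16] head=3 tail=1 count=4
After op 11 (write(12)): arr=[1 12 22 7 6 16] head=3 tail=2 count=5
After op 12 (read()): arr=[1 12 22 7 6 16] head=4 tail=2 count=4

Answer: 6 16 1 12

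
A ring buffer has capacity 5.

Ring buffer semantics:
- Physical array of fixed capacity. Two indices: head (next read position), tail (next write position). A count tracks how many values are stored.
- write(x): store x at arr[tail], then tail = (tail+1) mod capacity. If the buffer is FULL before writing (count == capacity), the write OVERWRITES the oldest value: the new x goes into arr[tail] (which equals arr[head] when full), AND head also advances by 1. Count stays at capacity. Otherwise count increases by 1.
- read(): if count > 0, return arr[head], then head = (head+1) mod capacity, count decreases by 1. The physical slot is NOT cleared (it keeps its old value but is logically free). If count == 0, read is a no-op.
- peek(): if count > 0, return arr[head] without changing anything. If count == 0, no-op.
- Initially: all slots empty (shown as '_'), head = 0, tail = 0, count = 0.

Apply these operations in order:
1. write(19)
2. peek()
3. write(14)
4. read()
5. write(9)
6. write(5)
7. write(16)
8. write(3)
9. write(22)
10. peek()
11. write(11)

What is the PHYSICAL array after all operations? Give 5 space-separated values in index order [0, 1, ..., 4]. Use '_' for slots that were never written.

After op 1 (write(19)): arr=[19 _ _ _ _] head=0 tail=1 count=1
After op 2 (peek()): arr=[19 _ _ _ _] head=0 tail=1 count=1
After op 3 (write(14)): arr=[19 14 _ _ _] head=0 tail=2 count=2
After op 4 (read()): arr=[19 14 _ _ _] head=1 tail=2 count=1
After op 5 (write(9)): arr=[19 14 9 _ _] head=1 tail=3 count=2
After op 6 (write(5)): arr=[19 14 9 5 _] head=1 tail=4 count=3
After op 7 (write(16)): arr=[19 14 9 5 16] head=1 tail=0 count=4
After op 8 (write(3)): arr=[3 14 9 5 16] head=1 tail=1 count=5
After op 9 (write(22)): arr=[3 22 9 5 16] head=2 tail=2 count=5
After op 10 (peek()): arr=[3 22 9 5 16] head=2 tail=2 count=5
After op 11 (write(11)): arr=[3 22 11 5 16] head=3 tail=3 count=5

Answer: 3 22 11 5 16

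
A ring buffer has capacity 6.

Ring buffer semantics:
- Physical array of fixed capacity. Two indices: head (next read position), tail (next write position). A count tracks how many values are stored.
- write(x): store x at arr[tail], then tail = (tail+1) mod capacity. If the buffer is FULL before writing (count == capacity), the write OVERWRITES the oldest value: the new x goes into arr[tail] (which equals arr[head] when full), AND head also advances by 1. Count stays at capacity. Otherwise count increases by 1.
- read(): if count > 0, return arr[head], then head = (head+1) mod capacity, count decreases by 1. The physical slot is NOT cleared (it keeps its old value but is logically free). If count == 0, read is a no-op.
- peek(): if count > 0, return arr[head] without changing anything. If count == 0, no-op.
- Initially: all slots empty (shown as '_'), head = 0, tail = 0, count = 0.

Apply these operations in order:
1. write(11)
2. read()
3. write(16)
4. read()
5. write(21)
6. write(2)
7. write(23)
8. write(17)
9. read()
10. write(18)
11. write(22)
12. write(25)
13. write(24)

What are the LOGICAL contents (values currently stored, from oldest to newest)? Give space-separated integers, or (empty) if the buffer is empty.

Answer: 23 17 18 22 25 24

Derivation:
After op 1 (write(11)): arr=[11 _ _ _ _ _] head=0 tail=1 count=1
After op 2 (read()): arr=[11 _ _ _ _ _] head=1 tail=1 count=0
After op 3 (write(16)): arr=[11 16 _ _ _ _] head=1 tail=2 count=1
After op 4 (read()): arr=[11 16 _ _ _ _] head=2 tail=2 count=0
After op 5 (write(21)): arr=[11 16 21 _ _ _] head=2 tail=3 count=1
After op 6 (write(2)): arr=[11 16 21 2 _ _] head=2 tail=4 count=2
After op 7 (write(23)): arr=[11 16 21 2 23 _] head=2 tail=5 count=3
After op 8 (write(17)): arr=[11 16 21 2 23 17] head=2 tail=0 count=4
After op 9 (read()): arr=[11 16 21 2 23 17] head=3 tail=0 count=3
After op 10 (write(18)): arr=[18 16 21 2 23 17] head=3 tail=1 count=4
After op 11 (write(22)): arr=[18 22 21 2 23 17] head=3 tail=2 count=5
After op 12 (write(25)): arr=[18 22 25 2 23 17] head=3 tail=3 count=6
After op 13 (write(24)): arr=[18 22 25 24 23 17] head=4 tail=4 count=6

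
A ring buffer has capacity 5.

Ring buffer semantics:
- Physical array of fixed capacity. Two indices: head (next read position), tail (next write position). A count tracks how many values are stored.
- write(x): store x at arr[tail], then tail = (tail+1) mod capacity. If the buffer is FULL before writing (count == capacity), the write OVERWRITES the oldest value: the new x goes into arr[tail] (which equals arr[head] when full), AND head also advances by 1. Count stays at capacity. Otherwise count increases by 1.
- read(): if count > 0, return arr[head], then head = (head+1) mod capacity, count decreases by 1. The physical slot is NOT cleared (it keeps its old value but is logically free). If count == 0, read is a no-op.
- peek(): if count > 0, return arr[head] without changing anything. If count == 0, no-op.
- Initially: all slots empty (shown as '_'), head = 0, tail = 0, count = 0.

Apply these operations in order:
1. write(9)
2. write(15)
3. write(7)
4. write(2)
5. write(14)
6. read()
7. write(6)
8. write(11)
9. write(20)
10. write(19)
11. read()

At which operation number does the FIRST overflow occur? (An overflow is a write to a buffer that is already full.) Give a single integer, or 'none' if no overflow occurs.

Answer: 8

Derivation:
After op 1 (write(9)): arr=[9 _ _ _ _] head=0 tail=1 count=1
After op 2 (write(15)): arr=[9 15 _ _ _] head=0 tail=2 count=2
After op 3 (write(7)): arr=[9 15 7 _ _] head=0 tail=3 count=3
After op 4 (write(2)): arr=[9 15 7 2 _] head=0 tail=4 count=4
After op 5 (write(14)): arr=[9 15 7 2 14] head=0 tail=0 count=5
After op 6 (read()): arr=[9 15 7 2 14] head=1 tail=0 count=4
After op 7 (write(6)): arr=[6 15 7 2 14] head=1 tail=1 count=5
After op 8 (write(11)): arr=[6 11 7 2 14] head=2 tail=2 count=5
After op 9 (write(20)): arr=[6 11 20 2 14] head=3 tail=3 count=5
After op 10 (write(19)): arr=[6 11 20 19 14] head=4 tail=4 count=5
After op 11 (read()): arr=[6 11 20 19 14] head=0 tail=4 count=4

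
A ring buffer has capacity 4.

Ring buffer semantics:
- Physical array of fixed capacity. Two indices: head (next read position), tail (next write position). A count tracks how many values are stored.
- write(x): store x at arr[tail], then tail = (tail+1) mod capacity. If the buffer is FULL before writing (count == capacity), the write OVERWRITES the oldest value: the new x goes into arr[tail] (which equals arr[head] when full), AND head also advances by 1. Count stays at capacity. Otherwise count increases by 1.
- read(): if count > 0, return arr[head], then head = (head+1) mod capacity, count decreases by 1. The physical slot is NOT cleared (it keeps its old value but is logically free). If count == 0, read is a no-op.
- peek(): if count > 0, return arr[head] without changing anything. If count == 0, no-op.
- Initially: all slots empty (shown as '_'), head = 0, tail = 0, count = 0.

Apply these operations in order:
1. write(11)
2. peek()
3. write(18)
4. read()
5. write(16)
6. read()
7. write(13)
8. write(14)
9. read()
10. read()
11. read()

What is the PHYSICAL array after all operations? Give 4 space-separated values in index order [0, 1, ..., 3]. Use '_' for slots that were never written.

Answer: 14 18 16 13

Derivation:
After op 1 (write(11)): arr=[11 _ _ _] head=0 tail=1 count=1
After op 2 (peek()): arr=[11 _ _ _] head=0 tail=1 count=1
After op 3 (write(18)): arr=[11 18 _ _] head=0 tail=2 count=2
After op 4 (read()): arr=[11 18 _ _] head=1 tail=2 count=1
After op 5 (write(16)): arr=[11 18 16 _] head=1 tail=3 count=2
After op 6 (read()): arr=[11 18 16 _] head=2 tail=3 count=1
After op 7 (write(13)): arr=[11 18 16 13] head=2 tail=0 count=2
After op 8 (write(14)): arr=[14 18 16 13] head=2 tail=1 count=3
After op 9 (read()): arr=[14 18 16 13] head=3 tail=1 count=2
After op 10 (read()): arr=[14 18 16 13] head=0 tail=1 count=1
After op 11 (read()): arr=[14 18 16 13] head=1 tail=1 count=0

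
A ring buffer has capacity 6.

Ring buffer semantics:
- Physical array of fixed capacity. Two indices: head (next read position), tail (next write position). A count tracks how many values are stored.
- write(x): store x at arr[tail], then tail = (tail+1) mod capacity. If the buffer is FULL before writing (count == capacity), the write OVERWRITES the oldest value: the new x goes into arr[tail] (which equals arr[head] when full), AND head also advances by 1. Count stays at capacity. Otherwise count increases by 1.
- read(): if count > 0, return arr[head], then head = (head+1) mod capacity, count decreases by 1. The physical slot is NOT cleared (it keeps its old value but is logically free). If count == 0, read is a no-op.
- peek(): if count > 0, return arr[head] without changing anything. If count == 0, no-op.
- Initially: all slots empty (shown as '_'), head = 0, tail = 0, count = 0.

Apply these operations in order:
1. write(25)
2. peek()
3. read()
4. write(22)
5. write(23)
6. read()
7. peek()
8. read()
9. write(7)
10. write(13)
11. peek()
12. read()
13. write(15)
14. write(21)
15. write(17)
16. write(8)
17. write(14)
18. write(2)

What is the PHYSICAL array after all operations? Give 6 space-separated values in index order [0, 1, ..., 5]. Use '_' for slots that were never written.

Answer: 21 17 8 14 2 15

Derivation:
After op 1 (write(25)): arr=[25 _ _ _ _ _] head=0 tail=1 count=1
After op 2 (peek()): arr=[25 _ _ _ _ _] head=0 tail=1 count=1
After op 3 (read()): arr=[25 _ _ _ _ _] head=1 tail=1 count=0
After op 4 (write(22)): arr=[25 22 _ _ _ _] head=1 tail=2 count=1
After op 5 (write(23)): arr=[25 22 23 _ _ _] head=1 tail=3 count=2
After op 6 (read()): arr=[25 22 23 _ _ _] head=2 tail=3 count=1
After op 7 (peek()): arr=[25 22 23 _ _ _] head=2 tail=3 count=1
After op 8 (read()): arr=[25 22 23 _ _ _] head=3 tail=3 count=0
After op 9 (write(7)): arr=[25 22 23 7 _ _] head=3 tail=4 count=1
After op 10 (write(13)): arr=[25 22 23 7 13 _] head=3 tail=5 count=2
After op 11 (peek()): arr=[25 22 23 7 13 _] head=3 tail=5 count=2
After op 12 (read()): arr=[25 22 23 7 13 _] head=4 tail=5 count=1
After op 13 (write(15)): arr=[25 22 23 7 13 15] head=4 tail=0 count=2
After op 14 (write(21)): arr=[21 22 23 7 13 15] head=4 tail=1 count=3
After op 15 (write(17)): arr=[21 17 23 7 13 15] head=4 tail=2 count=4
After op 16 (write(8)): arr=[21 17 8 7 13 15] head=4 tail=3 count=5
After op 17 (write(14)): arr=[21 17 8 14 13 15] head=4 tail=4 count=6
After op 18 (write(2)): arr=[21 17 8 14 2 15] head=5 tail=5 count=6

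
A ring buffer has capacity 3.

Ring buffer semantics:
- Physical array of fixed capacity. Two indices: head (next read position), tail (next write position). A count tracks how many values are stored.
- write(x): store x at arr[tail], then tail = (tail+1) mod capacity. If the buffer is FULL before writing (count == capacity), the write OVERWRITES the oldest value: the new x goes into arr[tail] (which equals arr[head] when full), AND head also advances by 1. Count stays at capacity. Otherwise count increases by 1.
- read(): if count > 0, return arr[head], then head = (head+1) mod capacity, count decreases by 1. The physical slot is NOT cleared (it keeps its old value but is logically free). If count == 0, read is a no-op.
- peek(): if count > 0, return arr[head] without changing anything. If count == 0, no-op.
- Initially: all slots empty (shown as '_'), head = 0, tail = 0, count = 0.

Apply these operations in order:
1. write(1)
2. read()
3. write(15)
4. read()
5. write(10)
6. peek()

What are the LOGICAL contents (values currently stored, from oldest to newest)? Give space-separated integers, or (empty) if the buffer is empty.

After op 1 (write(1)): arr=[1 _ _] head=0 tail=1 count=1
After op 2 (read()): arr=[1 _ _] head=1 tail=1 count=0
After op 3 (write(15)): arr=[1 15 _] head=1 tail=2 count=1
After op 4 (read()): arr=[1 15 _] head=2 tail=2 count=0
After op 5 (write(10)): arr=[1 15 10] head=2 tail=0 count=1
After op 6 (peek()): arr=[1 15 10] head=2 tail=0 count=1

Answer: 10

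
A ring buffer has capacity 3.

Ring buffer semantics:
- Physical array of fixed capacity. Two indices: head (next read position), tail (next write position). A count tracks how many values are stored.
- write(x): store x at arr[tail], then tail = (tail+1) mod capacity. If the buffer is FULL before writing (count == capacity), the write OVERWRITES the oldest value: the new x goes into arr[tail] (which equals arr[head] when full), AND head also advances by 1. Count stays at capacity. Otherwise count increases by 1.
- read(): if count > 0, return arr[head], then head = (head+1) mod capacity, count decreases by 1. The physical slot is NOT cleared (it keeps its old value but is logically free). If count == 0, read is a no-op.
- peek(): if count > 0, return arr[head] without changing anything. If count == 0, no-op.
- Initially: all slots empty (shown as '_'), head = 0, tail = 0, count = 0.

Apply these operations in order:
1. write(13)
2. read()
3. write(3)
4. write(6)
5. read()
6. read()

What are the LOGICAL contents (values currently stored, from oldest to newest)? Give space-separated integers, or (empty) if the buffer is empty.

Answer: (empty)

Derivation:
After op 1 (write(13)): arr=[13 _ _] head=0 tail=1 count=1
After op 2 (read()): arr=[13 _ _] head=1 tail=1 count=0
After op 3 (write(3)): arr=[13 3 _] head=1 tail=2 count=1
After op 4 (write(6)): arr=[13 3 6] head=1 tail=0 count=2
After op 5 (read()): arr=[13 3 6] head=2 tail=0 count=1
After op 6 (read()): arr=[13 3 6] head=0 tail=0 count=0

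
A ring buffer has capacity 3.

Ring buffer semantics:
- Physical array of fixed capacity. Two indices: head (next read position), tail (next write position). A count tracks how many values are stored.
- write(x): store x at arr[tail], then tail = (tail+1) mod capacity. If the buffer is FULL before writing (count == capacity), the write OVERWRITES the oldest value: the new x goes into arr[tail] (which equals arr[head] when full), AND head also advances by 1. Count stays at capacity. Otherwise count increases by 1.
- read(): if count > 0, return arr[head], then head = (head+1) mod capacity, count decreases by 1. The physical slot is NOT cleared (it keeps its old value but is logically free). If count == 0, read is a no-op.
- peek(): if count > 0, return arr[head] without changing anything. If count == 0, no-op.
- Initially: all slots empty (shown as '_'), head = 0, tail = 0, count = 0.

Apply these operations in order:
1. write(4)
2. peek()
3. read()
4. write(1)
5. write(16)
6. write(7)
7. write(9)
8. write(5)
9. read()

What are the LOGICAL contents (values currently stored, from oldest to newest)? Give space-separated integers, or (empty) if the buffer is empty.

After op 1 (write(4)): arr=[4 _ _] head=0 tail=1 count=1
After op 2 (peek()): arr=[4 _ _] head=0 tail=1 count=1
After op 3 (read()): arr=[4 _ _] head=1 tail=1 count=0
After op 4 (write(1)): arr=[4 1 _] head=1 tail=2 count=1
After op 5 (write(16)): arr=[4 1 16] head=1 tail=0 count=2
After op 6 (write(7)): arr=[7 1 16] head=1 tail=1 count=3
After op 7 (write(9)): arr=[7 9 16] head=2 tail=2 count=3
After op 8 (write(5)): arr=[7 9 5] head=0 tail=0 count=3
After op 9 (read()): arr=[7 9 5] head=1 tail=0 count=2

Answer: 9 5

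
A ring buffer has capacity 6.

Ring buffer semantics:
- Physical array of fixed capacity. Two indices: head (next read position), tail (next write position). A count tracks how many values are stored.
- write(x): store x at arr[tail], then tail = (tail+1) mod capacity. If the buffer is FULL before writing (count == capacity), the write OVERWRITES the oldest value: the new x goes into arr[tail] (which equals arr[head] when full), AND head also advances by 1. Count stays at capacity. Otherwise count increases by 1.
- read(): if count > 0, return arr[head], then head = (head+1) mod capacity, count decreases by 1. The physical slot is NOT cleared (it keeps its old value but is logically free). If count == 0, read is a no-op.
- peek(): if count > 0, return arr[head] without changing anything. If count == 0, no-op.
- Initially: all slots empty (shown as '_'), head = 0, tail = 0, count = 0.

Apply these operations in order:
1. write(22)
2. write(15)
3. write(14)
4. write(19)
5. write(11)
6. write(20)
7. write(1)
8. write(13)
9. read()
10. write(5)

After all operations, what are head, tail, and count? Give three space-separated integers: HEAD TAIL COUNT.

After op 1 (write(22)): arr=[22 _ _ _ _ _] head=0 tail=1 count=1
After op 2 (write(15)): arr=[22 15 _ _ _ _] head=0 tail=2 count=2
After op 3 (write(14)): arr=[22 15 14 _ _ _] head=0 tail=3 count=3
After op 4 (write(19)): arr=[22 15 14 19 _ _] head=0 tail=4 count=4
After op 5 (write(11)): arr=[22 15 14 19 11 _] head=0 tail=5 count=5
After op 6 (write(20)): arr=[22 15 14 19 11 20] head=0 tail=0 count=6
After op 7 (write(1)): arr=[1 15 14 19 11 20] head=1 tail=1 count=6
After op 8 (write(13)): arr=[1 13 14 19 11 20] head=2 tail=2 count=6
After op 9 (read()): arr=[1 13 14 19 11 20] head=3 tail=2 count=5
After op 10 (write(5)): arr=[1 13 5 19 11 20] head=3 tail=3 count=6

Answer: 3 3 6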